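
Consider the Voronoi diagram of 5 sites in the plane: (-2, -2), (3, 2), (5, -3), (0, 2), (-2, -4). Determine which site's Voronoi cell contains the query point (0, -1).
Nearest site = (-2, -2)

The Voronoi cell of site s contains exactly those query points closer to s than to any other site. Compute squared distances from q = (0, -1) to each site:
  (-2 − 0)² + (-2 − -1)² = 5
  (0 − 0)² + (2 − -1)² = 9
  (-2 − 0)² + (-4 − -1)² = 13
  (3 − 0)² + (2 − -1)² = 18
  (5 − 0)² + (-3 − -1)² = 29
Minimum is attained by (-2, -2), so q lies in its Voronoi cell.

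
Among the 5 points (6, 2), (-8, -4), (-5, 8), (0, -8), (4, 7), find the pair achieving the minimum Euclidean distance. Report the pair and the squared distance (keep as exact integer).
Pair = ((6, 2), (4, 7)); squared distance = 29

Compute all C(5, 2) = 10 pairwise squared distances (x_i − x_j)² + (y_i − y_j)². The minimum is 29, attained by the pair ((6, 2), (4, 7)).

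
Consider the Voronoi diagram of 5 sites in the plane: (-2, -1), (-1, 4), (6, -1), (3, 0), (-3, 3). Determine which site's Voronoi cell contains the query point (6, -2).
Nearest site = (6, -1)

The Voronoi cell of site s contains exactly those query points closer to s than to any other site. Compute squared distances from q = (6, -2) to each site:
  (6 − 6)² + (-1 − -2)² = 1
  (3 − 6)² + (0 − -2)² = 13
  (-2 − 6)² + (-1 − -2)² = 65
  (-1 − 6)² + (4 − -2)² = 85
  (-3 − 6)² + (3 − -2)² = 106
Minimum is attained by (6, -1), so q lies in its Voronoi cell.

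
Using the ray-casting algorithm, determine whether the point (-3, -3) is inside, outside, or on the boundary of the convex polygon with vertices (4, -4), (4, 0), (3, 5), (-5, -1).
The point (-3, -3) lies strictly outside the polygon

Cast a horizontal ray to the right from the query point and count how many polygon edges it crosses (each edge strictly once or zero times, handled with the usual half-open convention). 
Parity of crossings → even ⇒ outside.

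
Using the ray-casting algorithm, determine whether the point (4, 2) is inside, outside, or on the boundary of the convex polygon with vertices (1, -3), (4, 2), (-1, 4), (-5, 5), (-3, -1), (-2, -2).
The point (4, 2) lies on the polygon boundary

Boundary check: the query satisfies the collinearity and bounding-box conditions for some polygon edge, so it lies exactly on the boundary.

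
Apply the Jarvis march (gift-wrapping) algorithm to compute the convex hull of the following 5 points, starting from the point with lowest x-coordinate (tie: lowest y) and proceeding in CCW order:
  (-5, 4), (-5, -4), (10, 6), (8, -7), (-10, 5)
Hull (CCW) = [(-10, 5), (-5, -4), (8, -7), (10, 6)]

Jarvis march: at each step, from the current hull vertex p, select the next vertex q as the point such that every other point lies strictly to the left of (or on) the directed line p → q. (Equivalently: for every other point r, the cross product (q − p) × (r − p) ≥ 0.)
Starting point (lowest x, tie lowest y): (-10, 5). Wrap until returning to start. Resulting hull: (-10, 5), (-5, -4), (8, -7), (10, 6).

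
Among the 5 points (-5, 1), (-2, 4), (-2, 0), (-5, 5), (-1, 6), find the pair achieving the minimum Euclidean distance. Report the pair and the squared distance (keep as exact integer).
Pair = ((-2, 4), (-1, 6)); squared distance = 5

Compute all C(5, 2) = 10 pairwise squared distances (x_i − x_j)² + (y_i − y_j)². The minimum is 5, attained by the pair ((-2, 4), (-1, 6)).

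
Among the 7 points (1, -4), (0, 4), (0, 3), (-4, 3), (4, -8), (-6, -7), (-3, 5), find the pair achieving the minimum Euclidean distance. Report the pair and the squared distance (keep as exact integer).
Pair = ((0, 4), (0, 3)); squared distance = 1

Compute all C(7, 2) = 21 pairwise squared distances (x_i − x_j)² + (y_i − y_j)². The minimum is 1, attained by the pair ((0, 4), (0, 3)).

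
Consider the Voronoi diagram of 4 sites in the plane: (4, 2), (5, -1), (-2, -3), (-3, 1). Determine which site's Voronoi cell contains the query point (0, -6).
Nearest site = (-2, -3)

The Voronoi cell of site s contains exactly those query points closer to s than to any other site. Compute squared distances from q = (0, -6) to each site:
  (-2 − 0)² + (-3 − -6)² = 13
  (5 − 0)² + (-1 − -6)² = 50
  (-3 − 0)² + (1 − -6)² = 58
  (4 − 0)² + (2 − -6)² = 80
Minimum is attained by (-2, -3), so q lies in its Voronoi cell.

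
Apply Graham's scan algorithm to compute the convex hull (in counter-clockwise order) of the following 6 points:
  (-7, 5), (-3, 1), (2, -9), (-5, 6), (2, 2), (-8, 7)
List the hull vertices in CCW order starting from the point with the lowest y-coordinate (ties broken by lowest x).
Hull (CCW) = [(2, -9), (2, 2), (-5, 6), (-8, 7), (-7, 5)]

Graham scan procedure:
  1. Find the pivot p₀ = point with lowest y (tie → lowest x): (2, -9).
  2. Sort the remaining points by polar angle around p₀.
  3. Walk through sorted points, maintaining a stack; pop the top while the last three entries make a non-left turn (cross product ≤ 0).
  4. Final stack is the convex hull in CCW order: (2, -9), (2, 2), (-5, 6), (-8, 7), (-7, 5).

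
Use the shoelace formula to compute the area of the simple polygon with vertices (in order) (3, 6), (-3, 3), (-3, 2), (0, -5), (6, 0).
Area = 111/2

Shoelace formula: Area = (1/2) |Σ_i (x_i · y_{i+1} − x_{i+1} · y_i)| (indices mod n). Compute each cross term:
  (3)(3) − (-3)(6) = 27
  (-3)(2) − (-3)(3) = 3
  (-3)(-5) − (0)(2) = 15
  (0)(0) − (6)(-5) = 30
  (6)(6) − (3)(0) = 36
Sum = 111, so (signed) Area = 111/2 = 111/2, |Area| = 111/2.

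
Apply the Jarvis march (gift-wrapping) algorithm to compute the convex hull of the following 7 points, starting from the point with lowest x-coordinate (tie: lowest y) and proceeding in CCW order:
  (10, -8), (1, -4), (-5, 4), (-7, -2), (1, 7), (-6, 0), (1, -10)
Hull (CCW) = [(-7, -2), (1, -10), (10, -8), (1, 7), (-5, 4)]

Jarvis march: at each step, from the current hull vertex p, select the next vertex q as the point such that every other point lies strictly to the left of (or on) the directed line p → q. (Equivalently: for every other point r, the cross product (q − p) × (r − p) ≥ 0.)
Starting point (lowest x, tie lowest y): (-7, -2). Wrap until returning to start. Resulting hull: (-7, -2), (1, -10), (10, -8), (1, 7), (-5, 4).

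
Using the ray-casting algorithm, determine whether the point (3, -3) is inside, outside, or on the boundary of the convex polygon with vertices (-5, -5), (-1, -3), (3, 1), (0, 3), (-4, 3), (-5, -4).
The point (3, -3) lies strictly outside the polygon

Cast a horizontal ray to the right from the query point and count how many polygon edges it crosses (each edge strictly once or zero times, handled with the usual half-open convention). 
Parity of crossings → even ⇒ outside.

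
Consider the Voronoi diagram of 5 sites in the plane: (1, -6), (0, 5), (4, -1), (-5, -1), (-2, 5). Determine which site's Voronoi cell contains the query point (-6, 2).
Nearest site = (-5, -1)

The Voronoi cell of site s contains exactly those query points closer to s than to any other site. Compute squared distances from q = (-6, 2) to each site:
  (-5 − -6)² + (-1 − 2)² = 10
  (-2 − -6)² + (5 − 2)² = 25
  (0 − -6)² + (5 − 2)² = 45
  (4 − -6)² + (-1 − 2)² = 109
  (1 − -6)² + (-6 − 2)² = 113
Minimum is attained by (-5, -1), so q lies in its Voronoi cell.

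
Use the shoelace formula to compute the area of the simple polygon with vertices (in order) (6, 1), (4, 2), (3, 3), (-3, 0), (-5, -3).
Area = 45/2

Shoelace formula: Area = (1/2) |Σ_i (x_i · y_{i+1} − x_{i+1} · y_i)| (indices mod n). Compute each cross term:
  (6)(2) − (4)(1) = 8
  (4)(3) − (3)(2) = 6
  (3)(0) − (-3)(3) = 9
  (-3)(-3) − (-5)(0) = 9
  (-5)(1) − (6)(-3) = 13
Sum = 45, so (signed) Area = 45/2 = 45/2, |Area| = 45/2.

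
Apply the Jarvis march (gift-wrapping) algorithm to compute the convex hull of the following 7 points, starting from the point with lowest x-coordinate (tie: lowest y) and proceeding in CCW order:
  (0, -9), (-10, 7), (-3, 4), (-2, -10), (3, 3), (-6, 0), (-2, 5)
Hull (CCW) = [(-10, 7), (-2, -10), (0, -9), (3, 3), (-2, 5)]

Jarvis march: at each step, from the current hull vertex p, select the next vertex q as the point such that every other point lies strictly to the left of (or on) the directed line p → q. (Equivalently: for every other point r, the cross product (q − p) × (r − p) ≥ 0.)
Starting point (lowest x, tie lowest y): (-10, 7). Wrap until returning to start. Resulting hull: (-10, 7), (-2, -10), (0, -9), (3, 3), (-2, 5).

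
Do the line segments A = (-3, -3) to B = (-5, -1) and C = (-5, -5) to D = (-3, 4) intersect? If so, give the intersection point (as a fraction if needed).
Yes; intersection at (-47/11, -19/11) (t = 7/11 on AB, s = 4/11 on CD)

Parametrize AB as A + t(B − A) = (-3 + -2 t, -3 + 2 t) and CD as C + s(D − C) = (-5 + 2 s, -5 + 9 s). Solve the linear system for (t, s). Determinant = 22 ≠ 0, so a unique intersection of the containing lines exists. Solution: t = 7/11, s = 4/11 — both in [0, 1], so the segments cross. Intersection point: (-47/11, -19/11).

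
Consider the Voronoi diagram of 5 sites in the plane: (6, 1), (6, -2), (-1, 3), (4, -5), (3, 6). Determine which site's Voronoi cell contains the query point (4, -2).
Nearest site = (6, -2)

The Voronoi cell of site s contains exactly those query points closer to s than to any other site. Compute squared distances from q = (4, -2) to each site:
  (6 − 4)² + (-2 − -2)² = 4
  (4 − 4)² + (-5 − -2)² = 9
  (6 − 4)² + (1 − -2)² = 13
  (-1 − 4)² + (3 − -2)² = 50
  (3 − 4)² + (6 − -2)² = 65
Minimum is attained by (6, -2), so q lies in its Voronoi cell.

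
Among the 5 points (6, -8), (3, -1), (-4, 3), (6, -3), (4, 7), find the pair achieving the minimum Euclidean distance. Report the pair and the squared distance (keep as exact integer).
Pair = ((3, -1), (6, -3)); squared distance = 13

Compute all C(5, 2) = 10 pairwise squared distances (x_i − x_j)² + (y_i − y_j)². The minimum is 13, attained by the pair ((3, -1), (6, -3)).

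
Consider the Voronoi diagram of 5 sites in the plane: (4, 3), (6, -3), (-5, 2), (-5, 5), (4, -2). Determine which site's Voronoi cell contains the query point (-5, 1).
Nearest site = (-5, 2)

The Voronoi cell of site s contains exactly those query points closer to s than to any other site. Compute squared distances from q = (-5, 1) to each site:
  (-5 − -5)² + (2 − 1)² = 1
  (-5 − -5)² + (5 − 1)² = 16
  (4 − -5)² + (3 − 1)² = 85
  (4 − -5)² + (-2 − 1)² = 90
  (6 − -5)² + (-3 − 1)² = 137
Minimum is attained by (-5, 2), so q lies in its Voronoi cell.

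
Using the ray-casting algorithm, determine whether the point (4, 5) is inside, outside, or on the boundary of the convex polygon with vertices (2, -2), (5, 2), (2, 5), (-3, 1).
The point (4, 5) lies strictly outside the polygon

Cast a horizontal ray to the right from the query point and count how many polygon edges it crosses (each edge strictly once or zero times, handled with the usual half-open convention). 
Parity of crossings → even ⇒ outside.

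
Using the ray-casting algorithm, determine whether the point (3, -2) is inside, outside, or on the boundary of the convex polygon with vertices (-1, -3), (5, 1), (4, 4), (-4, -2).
The point (3, -2) lies strictly outside the polygon

Cast a horizontal ray to the right from the query point and count how many polygon edges it crosses (each edge strictly once or zero times, handled with the usual half-open convention). 
Parity of crossings → even ⇒ outside.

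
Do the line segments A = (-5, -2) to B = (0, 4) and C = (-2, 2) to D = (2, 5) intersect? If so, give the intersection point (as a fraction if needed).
Yes; intersection at (-10/9, 8/3) (t = 7/9 on AB, s = 2/9 on CD)

Parametrize AB as A + t(B − A) = (-5 + 5 t, -2 + 6 t) and CD as C + s(D − C) = (-2 + 4 s, 2 + 3 s). Solve the linear system for (t, s). Determinant = 9 ≠ 0, so a unique intersection of the containing lines exists. Solution: t = 7/9, s = 2/9 — both in [0, 1], so the segments cross. Intersection point: (-10/9, 8/3).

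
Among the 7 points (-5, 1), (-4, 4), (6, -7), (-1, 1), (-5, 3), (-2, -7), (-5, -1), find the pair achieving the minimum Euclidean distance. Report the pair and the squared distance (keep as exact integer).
Pair = ((-4, 4), (-5, 3)); squared distance = 2

Compute all C(7, 2) = 21 pairwise squared distances (x_i − x_j)² + (y_i − y_j)². The minimum is 2, attained by the pair ((-4, 4), (-5, 3)).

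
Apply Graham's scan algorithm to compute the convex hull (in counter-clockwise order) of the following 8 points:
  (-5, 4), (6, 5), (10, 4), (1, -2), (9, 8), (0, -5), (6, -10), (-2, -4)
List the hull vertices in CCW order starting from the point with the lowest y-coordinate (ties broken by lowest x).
Hull (CCW) = [(6, -10), (10, 4), (9, 8), (-5, 4), (-2, -4)]

Graham scan procedure:
  1. Find the pivot p₀ = point with lowest y (tie → lowest x): (6, -10).
  2. Sort the remaining points by polar angle around p₀.
  3. Walk through sorted points, maintaining a stack; pop the top while the last three entries make a non-left turn (cross product ≤ 0).
  4. Final stack is the convex hull in CCW order: (6, -10), (10, 4), (9, 8), (-5, 4), (-2, -4).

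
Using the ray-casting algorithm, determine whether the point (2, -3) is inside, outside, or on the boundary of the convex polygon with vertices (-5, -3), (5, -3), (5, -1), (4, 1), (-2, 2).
The point (2, -3) lies on the polygon boundary

Boundary check: the query satisfies the collinearity and bounding-box conditions for some polygon edge, so it lies exactly on the boundary.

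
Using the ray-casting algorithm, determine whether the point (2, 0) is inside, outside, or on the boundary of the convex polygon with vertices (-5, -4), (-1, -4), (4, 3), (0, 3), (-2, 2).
The point (2, 0) lies strictly outside the polygon

Cast a horizontal ray to the right from the query point and count how many polygon edges it crosses (each edge strictly once or zero times, handled with the usual half-open convention). 
Parity of crossings → even ⇒ outside.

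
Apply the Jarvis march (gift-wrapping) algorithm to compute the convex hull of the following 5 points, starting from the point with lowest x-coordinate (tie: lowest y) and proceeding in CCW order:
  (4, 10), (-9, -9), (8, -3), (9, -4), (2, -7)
Hull (CCW) = [(-9, -9), (2, -7), (9, -4), (4, 10)]

Jarvis march: at each step, from the current hull vertex p, select the next vertex q as the point such that every other point lies strictly to the left of (or on) the directed line p → q. (Equivalently: for every other point r, the cross product (q − p) × (r − p) ≥ 0.)
Starting point (lowest x, tie lowest y): (-9, -9). Wrap until returning to start. Resulting hull: (-9, -9), (2, -7), (9, -4), (4, 10).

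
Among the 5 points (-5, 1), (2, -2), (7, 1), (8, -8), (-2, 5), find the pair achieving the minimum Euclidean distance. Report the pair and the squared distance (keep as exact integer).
Pair = ((-5, 1), (-2, 5)); squared distance = 25

Compute all C(5, 2) = 10 pairwise squared distances (x_i − x_j)² + (y_i − y_j)². The minimum is 25, attained by the pair ((-5, 1), (-2, 5)).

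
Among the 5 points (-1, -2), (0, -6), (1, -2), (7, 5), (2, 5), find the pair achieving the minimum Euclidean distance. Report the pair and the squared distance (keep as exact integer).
Pair = ((-1, -2), (1, -2)); squared distance = 4

Compute all C(5, 2) = 10 pairwise squared distances (x_i − x_j)² + (y_i − y_j)². The minimum is 4, attained by the pair ((-1, -2), (1, -2)).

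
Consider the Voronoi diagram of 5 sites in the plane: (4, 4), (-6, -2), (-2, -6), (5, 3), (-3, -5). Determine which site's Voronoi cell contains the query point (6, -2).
Nearest site = (5, 3)

The Voronoi cell of site s contains exactly those query points closer to s than to any other site. Compute squared distances from q = (6, -2) to each site:
  (5 − 6)² + (3 − -2)² = 26
  (4 − 6)² + (4 − -2)² = 40
  (-2 − 6)² + (-6 − -2)² = 80
  (-3 − 6)² + (-5 − -2)² = 90
  (-6 − 6)² + (-2 − -2)² = 144
Minimum is attained by (5, 3), so q lies in its Voronoi cell.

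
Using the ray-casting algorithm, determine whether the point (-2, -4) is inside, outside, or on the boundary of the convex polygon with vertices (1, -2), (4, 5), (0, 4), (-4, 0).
The point (-2, -4) lies strictly outside the polygon

Cast a horizontal ray to the right from the query point and count how many polygon edges it crosses (each edge strictly once or zero times, handled with the usual half-open convention). 
Parity of crossings → even ⇒ outside.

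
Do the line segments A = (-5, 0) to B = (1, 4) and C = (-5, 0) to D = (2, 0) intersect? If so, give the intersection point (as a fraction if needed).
Yes; intersection at (-5, 0) (t = 0 on AB, s = 0 on CD)

Parametrize AB as A + t(B − A) = (-5 + 6 t, 0 + 4 t) and CD as C + s(D − C) = (-5 + 7 s, 0 + 0 s). Solve the linear system for (t, s). Determinant = 28 ≠ 0, so a unique intersection of the containing lines exists. Solution: t = 0, s = 0 — both in [0, 1], so the segments cross. Intersection point: (-5, 0).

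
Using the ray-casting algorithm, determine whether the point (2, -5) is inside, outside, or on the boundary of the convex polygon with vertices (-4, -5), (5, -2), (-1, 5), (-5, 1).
The point (2, -5) lies strictly outside the polygon

Cast a horizontal ray to the right from the query point and count how many polygon edges it crosses (each edge strictly once or zero times, handled with the usual half-open convention). 
Parity of crossings → even ⇒ outside.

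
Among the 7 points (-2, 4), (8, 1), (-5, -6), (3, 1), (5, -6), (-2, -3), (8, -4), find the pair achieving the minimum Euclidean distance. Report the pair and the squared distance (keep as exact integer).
Pair = ((5, -6), (8, -4)); squared distance = 13

Compute all C(7, 2) = 21 pairwise squared distances (x_i − x_j)² + (y_i − y_j)². The minimum is 13, attained by the pair ((5, -6), (8, -4)).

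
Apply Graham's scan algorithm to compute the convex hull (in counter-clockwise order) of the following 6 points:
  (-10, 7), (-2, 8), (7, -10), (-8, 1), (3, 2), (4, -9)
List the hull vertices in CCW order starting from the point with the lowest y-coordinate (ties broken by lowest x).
Hull (CCW) = [(7, -10), (3, 2), (-2, 8), (-10, 7), (-8, 1), (4, -9)]

Graham scan procedure:
  1. Find the pivot p₀ = point with lowest y (tie → lowest x): (7, -10).
  2. Sort the remaining points by polar angle around p₀.
  3. Walk through sorted points, maintaining a stack; pop the top while the last three entries make a non-left turn (cross product ≤ 0).
  4. Final stack is the convex hull in CCW order: (7, -10), (3, 2), (-2, 8), (-10, 7), (-8, 1), (4, -9).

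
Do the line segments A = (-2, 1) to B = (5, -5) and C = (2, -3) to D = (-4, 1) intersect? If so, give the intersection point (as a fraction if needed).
No (intersection of containing lines falls outside at least one segment)

Parametrize and solve: t = 1, s = -1/2. At least one of these is outside [0, 1], so the segments do not intersect.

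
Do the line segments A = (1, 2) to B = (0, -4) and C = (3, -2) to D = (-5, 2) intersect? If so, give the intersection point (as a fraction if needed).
Yes; intersection at (7/13, -10/13) (t = 6/13 on AB, s = 4/13 on CD)

Parametrize AB as A + t(B − A) = (1 + -1 t, 2 + -6 t) and CD as C + s(D − C) = (3 + -8 s, -2 + 4 s). Solve the linear system for (t, s). Determinant = 52 ≠ 0, so a unique intersection of the containing lines exists. Solution: t = 6/13, s = 4/13 — both in [0, 1], so the segments cross. Intersection point: (7/13, -10/13).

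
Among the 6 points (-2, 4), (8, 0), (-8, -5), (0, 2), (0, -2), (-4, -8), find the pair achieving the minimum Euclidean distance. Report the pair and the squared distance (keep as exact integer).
Pair = ((-2, 4), (0, 2)); squared distance = 8

Compute all C(6, 2) = 15 pairwise squared distances (x_i − x_j)² + (y_i − y_j)². The minimum is 8, attained by the pair ((-2, 4), (0, 2)).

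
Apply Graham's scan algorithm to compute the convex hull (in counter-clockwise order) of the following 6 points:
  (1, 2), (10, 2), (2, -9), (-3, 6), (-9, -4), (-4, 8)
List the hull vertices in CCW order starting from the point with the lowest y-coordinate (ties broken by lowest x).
Hull (CCW) = [(2, -9), (10, 2), (-4, 8), (-9, -4)]

Graham scan procedure:
  1. Find the pivot p₀ = point with lowest y (tie → lowest x): (2, -9).
  2. Sort the remaining points by polar angle around p₀.
  3. Walk through sorted points, maintaining a stack; pop the top while the last three entries make a non-left turn (cross product ≤ 0).
  4. Final stack is the convex hull in CCW order: (2, -9), (10, 2), (-4, 8), (-9, -4).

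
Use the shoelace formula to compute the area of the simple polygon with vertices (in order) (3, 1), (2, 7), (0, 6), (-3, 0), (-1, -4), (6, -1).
Area = 95/2

Shoelace formula: Area = (1/2) |Σ_i (x_i · y_{i+1} − x_{i+1} · y_i)| (indices mod n). Compute each cross term:
  (3)(7) − (2)(1) = 19
  (2)(6) − (0)(7) = 12
  (0)(0) − (-3)(6) = 18
  (-3)(-4) − (-1)(0) = 12
  (-1)(-1) − (6)(-4) = 25
  (6)(1) − (3)(-1) = 9
Sum = 95, so (signed) Area = 95/2 = 95/2, |Area| = 95/2.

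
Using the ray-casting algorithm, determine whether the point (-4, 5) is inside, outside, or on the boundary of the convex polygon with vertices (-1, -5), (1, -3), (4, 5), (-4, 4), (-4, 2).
The point (-4, 5) lies strictly outside the polygon

Cast a horizontal ray to the right from the query point and count how many polygon edges it crosses (each edge strictly once or zero times, handled with the usual half-open convention). 
Parity of crossings → even ⇒ outside.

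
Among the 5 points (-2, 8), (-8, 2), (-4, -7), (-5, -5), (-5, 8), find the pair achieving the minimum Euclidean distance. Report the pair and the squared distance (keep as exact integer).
Pair = ((-4, -7), (-5, -5)); squared distance = 5

Compute all C(5, 2) = 10 pairwise squared distances (x_i − x_j)² + (y_i − y_j)². The minimum is 5, attained by the pair ((-4, -7), (-5, -5)).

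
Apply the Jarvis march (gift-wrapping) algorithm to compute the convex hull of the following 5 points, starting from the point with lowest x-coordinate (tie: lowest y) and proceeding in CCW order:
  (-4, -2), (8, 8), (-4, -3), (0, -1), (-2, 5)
Hull (CCW) = [(-4, -3), (0, -1), (8, 8), (-2, 5), (-4, -2)]

Jarvis march: at each step, from the current hull vertex p, select the next vertex q as the point such that every other point lies strictly to the left of (or on) the directed line p → q. (Equivalently: for every other point r, the cross product (q − p) × (r − p) ≥ 0.)
Starting point (lowest x, tie lowest y): (-4, -3). Wrap until returning to start. Resulting hull: (-4, -3), (0, -1), (8, 8), (-2, 5), (-4, -2).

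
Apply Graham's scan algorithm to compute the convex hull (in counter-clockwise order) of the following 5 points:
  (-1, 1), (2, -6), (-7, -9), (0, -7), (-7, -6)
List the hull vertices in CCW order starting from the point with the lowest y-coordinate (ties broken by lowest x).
Hull (CCW) = [(-7, -9), (0, -7), (2, -6), (-1, 1), (-7, -6)]

Graham scan procedure:
  1. Find the pivot p₀ = point with lowest y (tie → lowest x): (-7, -9).
  2. Sort the remaining points by polar angle around p₀.
  3. Walk through sorted points, maintaining a stack; pop the top while the last three entries make a non-left turn (cross product ≤ 0).
  4. Final stack is the convex hull in CCW order: (-7, -9), (0, -7), (2, -6), (-1, 1), (-7, -6).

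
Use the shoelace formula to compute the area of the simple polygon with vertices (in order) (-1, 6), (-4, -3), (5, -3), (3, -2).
Area = 69/2

Shoelace formula: Area = (1/2) |Σ_i (x_i · y_{i+1} − x_{i+1} · y_i)| (indices mod n). Compute each cross term:
  (-1)(-3) − (-4)(6) = 27
  (-4)(-3) − (5)(-3) = 27
  (5)(-2) − (3)(-3) = -1
  (3)(6) − (-1)(-2) = 16
Sum = 69, so (signed) Area = 69/2 = 69/2, |Area| = 69/2.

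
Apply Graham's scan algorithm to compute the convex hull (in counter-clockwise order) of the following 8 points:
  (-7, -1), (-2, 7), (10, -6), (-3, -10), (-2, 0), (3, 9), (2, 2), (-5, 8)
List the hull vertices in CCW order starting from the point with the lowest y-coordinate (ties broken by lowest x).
Hull (CCW) = [(-3, -10), (10, -6), (3, 9), (-5, 8), (-7, -1)]

Graham scan procedure:
  1. Find the pivot p₀ = point with lowest y (tie → lowest x): (-3, -10).
  2. Sort the remaining points by polar angle around p₀.
  3. Walk through sorted points, maintaining a stack; pop the top while the last three entries make a non-left turn (cross product ≤ 0).
  4. Final stack is the convex hull in CCW order: (-3, -10), (10, -6), (3, 9), (-5, 8), (-7, -1).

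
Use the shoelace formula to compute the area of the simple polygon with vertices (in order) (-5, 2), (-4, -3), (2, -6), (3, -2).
Area = 63/2

Shoelace formula: Area = (1/2) |Σ_i (x_i · y_{i+1} − x_{i+1} · y_i)| (indices mod n). Compute each cross term:
  (-5)(-3) − (-4)(2) = 23
  (-4)(-6) − (2)(-3) = 30
  (2)(-2) − (3)(-6) = 14
  (3)(2) − (-5)(-2) = -4
Sum = 63, so (signed) Area = 63/2 = 63/2, |Area| = 63/2.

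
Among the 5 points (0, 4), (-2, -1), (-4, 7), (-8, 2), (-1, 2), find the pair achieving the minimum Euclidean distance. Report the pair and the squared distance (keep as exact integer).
Pair = ((0, 4), (-1, 2)); squared distance = 5

Compute all C(5, 2) = 10 pairwise squared distances (x_i − x_j)² + (y_i − y_j)². The minimum is 5, attained by the pair ((0, 4), (-1, 2)).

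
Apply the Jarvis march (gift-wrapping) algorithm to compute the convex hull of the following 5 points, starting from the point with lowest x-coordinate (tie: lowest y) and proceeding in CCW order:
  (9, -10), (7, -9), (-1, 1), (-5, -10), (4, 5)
Hull (CCW) = [(-5, -10), (9, -10), (4, 5), (-1, 1)]

Jarvis march: at each step, from the current hull vertex p, select the next vertex q as the point such that every other point lies strictly to the left of (or on) the directed line p → q. (Equivalently: for every other point r, the cross product (q − p) × (r − p) ≥ 0.)
Starting point (lowest x, tie lowest y): (-5, -10). Wrap until returning to start. Resulting hull: (-5, -10), (9, -10), (4, 5), (-1, 1).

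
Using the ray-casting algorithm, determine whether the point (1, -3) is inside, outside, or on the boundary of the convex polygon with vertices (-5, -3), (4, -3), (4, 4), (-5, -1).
The point (1, -3) lies on the polygon boundary

Boundary check: the query satisfies the collinearity and bounding-box conditions for some polygon edge, so it lies exactly on the boundary.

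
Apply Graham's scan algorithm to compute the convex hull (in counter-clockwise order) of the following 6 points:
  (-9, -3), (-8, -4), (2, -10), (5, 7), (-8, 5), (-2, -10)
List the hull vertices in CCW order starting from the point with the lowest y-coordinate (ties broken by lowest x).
Hull (CCW) = [(-2, -10), (2, -10), (5, 7), (-8, 5), (-9, -3)]

Graham scan procedure:
  1. Find the pivot p₀ = point with lowest y (tie → lowest x): (-2, -10).
  2. Sort the remaining points by polar angle around p₀.
  3. Walk through sorted points, maintaining a stack; pop the top while the last three entries make a non-left turn (cross product ≤ 0).
  4. Final stack is the convex hull in CCW order: (-2, -10), (2, -10), (5, 7), (-8, 5), (-9, -3).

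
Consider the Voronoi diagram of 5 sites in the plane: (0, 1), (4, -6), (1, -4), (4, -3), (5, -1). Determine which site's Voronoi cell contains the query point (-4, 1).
Nearest site = (0, 1)

The Voronoi cell of site s contains exactly those query points closer to s than to any other site. Compute squared distances from q = (-4, 1) to each site:
  (0 − -4)² + (1 − 1)² = 16
  (1 − -4)² + (-4 − 1)² = 50
  (4 − -4)² + (-3 − 1)² = 80
  (5 − -4)² + (-1 − 1)² = 85
  (4 − -4)² + (-6 − 1)² = 113
Minimum is attained by (0, 1), so q lies in its Voronoi cell.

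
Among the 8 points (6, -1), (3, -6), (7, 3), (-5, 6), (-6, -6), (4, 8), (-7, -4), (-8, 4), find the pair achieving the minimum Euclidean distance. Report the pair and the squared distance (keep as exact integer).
Pair = ((-6, -6), (-7, -4)); squared distance = 5

Compute all C(8, 2) = 28 pairwise squared distances (x_i − x_j)² + (y_i − y_j)². The minimum is 5, attained by the pair ((-6, -6), (-7, -4)).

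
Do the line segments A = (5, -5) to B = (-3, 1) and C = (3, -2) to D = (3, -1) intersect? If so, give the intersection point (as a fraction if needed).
No (intersection of containing lines falls outside at least one segment)

Parametrize and solve: t = 1/4, s = -3/2. At least one of these is outside [0, 1], so the segments do not intersect.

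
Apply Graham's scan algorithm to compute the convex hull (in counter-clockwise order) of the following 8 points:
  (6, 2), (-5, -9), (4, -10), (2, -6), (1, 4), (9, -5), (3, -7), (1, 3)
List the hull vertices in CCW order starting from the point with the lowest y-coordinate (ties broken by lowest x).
Hull (CCW) = [(4, -10), (9, -5), (6, 2), (1, 4), (-5, -9)]

Graham scan procedure:
  1. Find the pivot p₀ = point with lowest y (tie → lowest x): (4, -10).
  2. Sort the remaining points by polar angle around p₀.
  3. Walk through sorted points, maintaining a stack; pop the top while the last three entries make a non-left turn (cross product ≤ 0).
  4. Final stack is the convex hull in CCW order: (4, -10), (9, -5), (6, 2), (1, 4), (-5, -9).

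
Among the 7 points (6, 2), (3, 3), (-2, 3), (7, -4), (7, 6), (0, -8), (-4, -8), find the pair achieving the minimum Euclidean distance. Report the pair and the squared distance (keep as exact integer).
Pair = ((6, 2), (3, 3)); squared distance = 10

Compute all C(7, 2) = 21 pairwise squared distances (x_i − x_j)² + (y_i − y_j)². The minimum is 10, attained by the pair ((6, 2), (3, 3)).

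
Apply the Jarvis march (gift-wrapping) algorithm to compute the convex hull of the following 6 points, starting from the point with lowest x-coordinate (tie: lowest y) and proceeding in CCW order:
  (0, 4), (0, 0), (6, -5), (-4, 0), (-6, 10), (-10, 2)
Hull (CCW) = [(-10, 2), (6, -5), (0, 4), (-6, 10)]

Jarvis march: at each step, from the current hull vertex p, select the next vertex q as the point such that every other point lies strictly to the left of (or on) the directed line p → q. (Equivalently: for every other point r, the cross product (q − p) × (r − p) ≥ 0.)
Starting point (lowest x, tie lowest y): (-10, 2). Wrap until returning to start. Resulting hull: (-10, 2), (6, -5), (0, 4), (-6, 10).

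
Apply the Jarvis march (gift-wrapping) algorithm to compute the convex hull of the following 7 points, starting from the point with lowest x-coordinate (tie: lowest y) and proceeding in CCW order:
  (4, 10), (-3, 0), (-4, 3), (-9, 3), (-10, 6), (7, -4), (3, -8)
Hull (CCW) = [(-10, 6), (-9, 3), (3, -8), (7, -4), (4, 10)]

Jarvis march: at each step, from the current hull vertex p, select the next vertex q as the point such that every other point lies strictly to the left of (or on) the directed line p → q. (Equivalently: for every other point r, the cross product (q − p) × (r − p) ≥ 0.)
Starting point (lowest x, tie lowest y): (-10, 6). Wrap until returning to start. Resulting hull: (-10, 6), (-9, 3), (3, -8), (7, -4), (4, 10).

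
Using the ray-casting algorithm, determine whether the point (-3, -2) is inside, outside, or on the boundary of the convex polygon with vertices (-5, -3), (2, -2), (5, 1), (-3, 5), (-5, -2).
The point (-3, -2) lies strictly inside the polygon

Cast a horizontal ray to the right from the query point and count how many polygon edges it crosses (each edge strictly once or zero times, handled with the usual half-open convention). 
Parity of crossings → odd ⇒ inside.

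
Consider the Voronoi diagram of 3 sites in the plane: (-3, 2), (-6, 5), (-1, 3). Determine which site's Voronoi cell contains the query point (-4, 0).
Nearest site = (-3, 2)

The Voronoi cell of site s contains exactly those query points closer to s than to any other site. Compute squared distances from q = (-4, 0) to each site:
  (-3 − -4)² + (2 − 0)² = 5
  (-1 − -4)² + (3 − 0)² = 18
  (-6 − -4)² + (5 − 0)² = 29
Minimum is attained by (-3, 2), so q lies in its Voronoi cell.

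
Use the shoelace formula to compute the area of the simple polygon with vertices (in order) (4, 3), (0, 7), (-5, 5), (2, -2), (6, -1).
Area = 95/2

Shoelace formula: Area = (1/2) |Σ_i (x_i · y_{i+1} − x_{i+1} · y_i)| (indices mod n). Compute each cross term:
  (4)(7) − (0)(3) = 28
  (0)(5) − (-5)(7) = 35
  (-5)(-2) − (2)(5) = 0
  (2)(-1) − (6)(-2) = 10
  (6)(3) − (4)(-1) = 22
Sum = 95, so (signed) Area = 95/2 = 95/2, |Area| = 95/2.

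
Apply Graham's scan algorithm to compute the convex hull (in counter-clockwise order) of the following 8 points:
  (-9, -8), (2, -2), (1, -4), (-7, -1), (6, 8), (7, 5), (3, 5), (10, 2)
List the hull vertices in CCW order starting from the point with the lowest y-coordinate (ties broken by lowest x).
Hull (CCW) = [(-9, -8), (1, -4), (10, 2), (6, 8), (-7, -1)]

Graham scan procedure:
  1. Find the pivot p₀ = point with lowest y (tie → lowest x): (-9, -8).
  2. Sort the remaining points by polar angle around p₀.
  3. Walk through sorted points, maintaining a stack; pop the top while the last three entries make a non-left turn (cross product ≤ 0).
  4. Final stack is the convex hull in CCW order: (-9, -8), (1, -4), (10, 2), (6, 8), (-7, -1).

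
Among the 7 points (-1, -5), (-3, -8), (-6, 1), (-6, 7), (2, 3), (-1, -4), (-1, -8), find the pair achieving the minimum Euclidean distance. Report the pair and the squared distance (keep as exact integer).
Pair = ((-1, -5), (-1, -4)); squared distance = 1

Compute all C(7, 2) = 21 pairwise squared distances (x_i − x_j)² + (y_i − y_j)². The minimum is 1, attained by the pair ((-1, -5), (-1, -4)).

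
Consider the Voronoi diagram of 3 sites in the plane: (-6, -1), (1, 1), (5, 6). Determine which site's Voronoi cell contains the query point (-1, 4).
Nearest site = (1, 1)

The Voronoi cell of site s contains exactly those query points closer to s than to any other site. Compute squared distances from q = (-1, 4) to each site:
  (1 − -1)² + (1 − 4)² = 13
  (5 − -1)² + (6 − 4)² = 40
  (-6 − -1)² + (-1 − 4)² = 50
Minimum is attained by (1, 1), so q lies in its Voronoi cell.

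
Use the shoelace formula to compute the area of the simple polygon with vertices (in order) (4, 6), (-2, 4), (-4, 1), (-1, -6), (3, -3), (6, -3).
Area = 145/2

Shoelace formula: Area = (1/2) |Σ_i (x_i · y_{i+1} − x_{i+1} · y_i)| (indices mod n). Compute each cross term:
  (4)(4) − (-2)(6) = 28
  (-2)(1) − (-4)(4) = 14
  (-4)(-6) − (-1)(1) = 25
  (-1)(-3) − (3)(-6) = 21
  (3)(-3) − (6)(-3) = 9
  (6)(6) − (4)(-3) = 48
Sum = 145, so (signed) Area = 145/2 = 145/2, |Area| = 145/2.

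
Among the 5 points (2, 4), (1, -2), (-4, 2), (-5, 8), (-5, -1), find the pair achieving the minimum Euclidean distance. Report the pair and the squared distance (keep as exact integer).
Pair = ((-4, 2), (-5, -1)); squared distance = 10

Compute all C(5, 2) = 10 pairwise squared distances (x_i − x_j)² + (y_i − y_j)². The minimum is 10, attained by the pair ((-4, 2), (-5, -1)).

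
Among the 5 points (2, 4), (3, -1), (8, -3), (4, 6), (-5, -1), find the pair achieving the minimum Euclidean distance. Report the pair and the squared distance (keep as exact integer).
Pair = ((2, 4), (4, 6)); squared distance = 8

Compute all C(5, 2) = 10 pairwise squared distances (x_i − x_j)² + (y_i − y_j)². The minimum is 8, attained by the pair ((2, 4), (4, 6)).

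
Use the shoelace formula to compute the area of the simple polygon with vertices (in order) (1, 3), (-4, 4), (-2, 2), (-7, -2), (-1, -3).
Area = 53/2

Shoelace formula: Area = (1/2) |Σ_i (x_i · y_{i+1} − x_{i+1} · y_i)| (indices mod n). Compute each cross term:
  (1)(4) − (-4)(3) = 16
  (-4)(2) − (-2)(4) = 0
  (-2)(-2) − (-7)(2) = 18
  (-7)(-3) − (-1)(-2) = 19
  (-1)(3) − (1)(-3) = 0
Sum = 53, so (signed) Area = 53/2 = 53/2, |Area| = 53/2.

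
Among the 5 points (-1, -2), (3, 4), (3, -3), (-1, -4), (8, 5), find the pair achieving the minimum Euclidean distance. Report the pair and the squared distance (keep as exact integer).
Pair = ((-1, -2), (-1, -4)); squared distance = 4

Compute all C(5, 2) = 10 pairwise squared distances (x_i − x_j)² + (y_i − y_j)². The minimum is 4, attained by the pair ((-1, -2), (-1, -4)).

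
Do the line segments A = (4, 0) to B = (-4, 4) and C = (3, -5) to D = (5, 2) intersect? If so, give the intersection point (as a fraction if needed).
No (intersection of containing lines falls outside at least one segment)

Parametrize and solve: t = -3/64, s = 11/16. At least one of these is outside [0, 1], so the segments do not intersect.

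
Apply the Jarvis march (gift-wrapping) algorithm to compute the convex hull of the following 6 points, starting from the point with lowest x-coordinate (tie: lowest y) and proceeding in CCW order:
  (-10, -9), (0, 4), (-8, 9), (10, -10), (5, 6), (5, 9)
Hull (CCW) = [(-10, -9), (10, -10), (5, 9), (-8, 9)]

Jarvis march: at each step, from the current hull vertex p, select the next vertex q as the point such that every other point lies strictly to the left of (or on) the directed line p → q. (Equivalently: for every other point r, the cross product (q − p) × (r − p) ≥ 0.)
Starting point (lowest x, tie lowest y): (-10, -9). Wrap until returning to start. Resulting hull: (-10, -9), (10, -10), (5, 9), (-8, 9).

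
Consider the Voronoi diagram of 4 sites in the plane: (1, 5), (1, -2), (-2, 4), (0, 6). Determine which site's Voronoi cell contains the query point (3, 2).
Nearest site = (1, 5)

The Voronoi cell of site s contains exactly those query points closer to s than to any other site. Compute squared distances from q = (3, 2) to each site:
  (1 − 3)² + (5 − 2)² = 13
  (1 − 3)² + (-2 − 2)² = 20
  (0 − 3)² + (6 − 2)² = 25
  (-2 − 3)² + (4 − 2)² = 29
Minimum is attained by (1, 5), so q lies in its Voronoi cell.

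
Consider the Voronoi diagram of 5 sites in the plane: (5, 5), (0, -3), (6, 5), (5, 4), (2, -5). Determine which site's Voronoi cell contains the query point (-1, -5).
Nearest site = (0, -3)

The Voronoi cell of site s contains exactly those query points closer to s than to any other site. Compute squared distances from q = (-1, -5) to each site:
  (0 − -1)² + (-3 − -5)² = 5
  (2 − -1)² + (-5 − -5)² = 9
  (5 − -1)² + (4 − -5)² = 117
  (5 − -1)² + (5 − -5)² = 136
  (6 − -1)² + (5 − -5)² = 149
Minimum is attained by (0, -3), so q lies in its Voronoi cell.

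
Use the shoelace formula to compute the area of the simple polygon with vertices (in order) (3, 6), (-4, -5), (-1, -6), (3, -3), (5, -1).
Area = 47

Shoelace formula: Area = (1/2) |Σ_i (x_i · y_{i+1} − x_{i+1} · y_i)| (indices mod n). Compute each cross term:
  (3)(-5) − (-4)(6) = 9
  (-4)(-6) − (-1)(-5) = 19
  (-1)(-3) − (3)(-6) = 21
  (3)(-1) − (5)(-3) = 12
  (5)(6) − (3)(-1) = 33
Sum = 94, so (signed) Area = 94/2 = 47, |Area| = 47.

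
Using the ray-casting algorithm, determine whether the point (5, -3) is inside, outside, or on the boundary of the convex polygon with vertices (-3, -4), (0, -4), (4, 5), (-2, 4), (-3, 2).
The point (5, -3) lies strictly outside the polygon

Cast a horizontal ray to the right from the query point and count how many polygon edges it crosses (each edge strictly once or zero times, handled with the usual half-open convention). 
Parity of crossings → even ⇒ outside.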